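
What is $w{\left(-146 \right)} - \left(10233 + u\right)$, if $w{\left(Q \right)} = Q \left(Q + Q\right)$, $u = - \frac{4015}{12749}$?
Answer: $\frac{37550806}{1159} \approx 32399.0$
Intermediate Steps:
$u = - \frac{365}{1159}$ ($u = \left(-4015\right) \frac{1}{12749} = - \frac{365}{1159} \approx -0.31493$)
$w{\left(Q \right)} = 2 Q^{2}$ ($w{\left(Q \right)} = Q 2 Q = 2 Q^{2}$)
$w{\left(-146 \right)} - \left(10233 + u\right) = 2 \left(-146\right)^{2} - \frac{11859682}{1159} = 2 \cdot 21316 + \left(-10233 + \frac{365}{1159}\right) = 42632 - \frac{11859682}{1159} = \frac{37550806}{1159}$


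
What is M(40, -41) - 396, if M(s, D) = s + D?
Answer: -397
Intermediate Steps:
M(s, D) = D + s
M(40, -41) - 396 = (-41 + 40) - 396 = -1 - 396 = -397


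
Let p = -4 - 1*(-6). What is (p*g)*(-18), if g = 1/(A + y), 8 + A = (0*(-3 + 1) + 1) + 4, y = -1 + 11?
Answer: -36/7 ≈ -5.1429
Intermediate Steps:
p = 2 (p = -4 + 6 = 2)
y = 10
A = -3 (A = -8 + ((0*(-3 + 1) + 1) + 4) = -8 + ((0*(-2) + 1) + 4) = -8 + ((0 + 1) + 4) = -8 + (1 + 4) = -8 + 5 = -3)
g = 1/7 (g = 1/(-3 + 10) = 1/7 ≈ 0.14286)
(p*g)*(-18) = (2*(1/7))*(-18) = (2/7)*(-18) = -36/7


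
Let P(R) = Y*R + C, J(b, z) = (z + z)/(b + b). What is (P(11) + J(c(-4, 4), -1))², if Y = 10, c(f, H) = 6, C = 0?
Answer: 434281/36 ≈ 12063.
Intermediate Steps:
J(b, z) = z/b (J(b, z) = (2*z)/((2*b)) = (2*z)*(1/(2*b)) = z/b)
P(R) = 10*R (P(R) = 10*R + 0 = 10*R)
(P(11) + J(c(-4, 4), -1))² = (10*11 - 1/6)² = (110 - 1*⅙)² = (110 - ⅙)² = (659/6)² = 434281/36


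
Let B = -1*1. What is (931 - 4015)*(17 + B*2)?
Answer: -46260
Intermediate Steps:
B = -1
(931 - 4015)*(17 + B*2) = (931 - 4015)*(17 - 1*2) = -3084*(17 - 2) = -3084*15 = -46260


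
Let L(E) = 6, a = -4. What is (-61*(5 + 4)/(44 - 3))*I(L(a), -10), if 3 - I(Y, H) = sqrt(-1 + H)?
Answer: -1647/41 + 549*I*sqrt(11)/41 ≈ -40.171 + 44.41*I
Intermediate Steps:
I(Y, H) = 3 - sqrt(-1 + H)
(-61*(5 + 4)/(44 - 3))*I(L(a), -10) = (-61*(5 + 4)/(44 - 3))*(3 - sqrt(-1 - 10)) = (-549/41)*(3 - sqrt(-11)) = (-549/41)*(3 - I*sqrt(11)) = (-61*9/41)*(3 - I*sqrt(11)) = -549*(3 - I*sqrt(11))/41 = -1647/41 + 549*I*sqrt(11)/41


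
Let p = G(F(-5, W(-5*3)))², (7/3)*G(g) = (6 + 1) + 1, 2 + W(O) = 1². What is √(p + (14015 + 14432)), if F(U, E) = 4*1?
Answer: √1394479/7 ≈ 168.70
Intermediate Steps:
W(O) = -1 (W(O) = -2 + 1² = -2 + 1 = -1)
F(U, E) = 4
G(g) = 24/7 (G(g) = 3*((6 + 1) + 1)/7 = 3*(7 + 1)/7 = (3/7)*8 = 24/7)
p = 576/49 (p = (24/7)² = 576/49 ≈ 11.755)
√(p + (14015 + 14432)) = √(576/49 + (14015 + 14432)) = √(576/49 + 28447) = √(1394479/49) = √1394479/7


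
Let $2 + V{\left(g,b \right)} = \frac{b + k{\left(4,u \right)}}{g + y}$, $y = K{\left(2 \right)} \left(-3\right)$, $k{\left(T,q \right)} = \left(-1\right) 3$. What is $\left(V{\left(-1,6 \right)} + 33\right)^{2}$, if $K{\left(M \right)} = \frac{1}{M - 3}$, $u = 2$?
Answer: $\frac{4225}{4} \approx 1056.3$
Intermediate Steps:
$k{\left(T,q \right)} = -3$
$K{\left(M \right)} = \frac{1}{-3 + M}$
$y = 3$ ($y = \frac{1}{-3 + 2} \left(-3\right) = \frac{1}{-1} \left(-3\right) = \left(-1\right) \left(-3\right) = 3$)
$V{\left(g,b \right)} = -2 + \frac{-3 + b}{3 + g}$ ($V{\left(g,b \right)} = -2 + \frac{b - 3}{g + 3} = -2 + \frac{-3 + b}{3 + g}$)
$\left(V{\left(-1,6 \right)} + 33\right)^{2} = \left(\frac{-9 + 6 - -2}{3 - 1} + 33\right)^{2} = \left(\frac{-9 + 6 + 2}{2} + 33\right)^{2} = \left(\frac{1}{2} \left(-1\right) + 33\right)^{2} = \left(- \frac{1}{2} + 33\right)^{2} = \left(\frac{65}{2}\right)^{2} = \frac{4225}{4}$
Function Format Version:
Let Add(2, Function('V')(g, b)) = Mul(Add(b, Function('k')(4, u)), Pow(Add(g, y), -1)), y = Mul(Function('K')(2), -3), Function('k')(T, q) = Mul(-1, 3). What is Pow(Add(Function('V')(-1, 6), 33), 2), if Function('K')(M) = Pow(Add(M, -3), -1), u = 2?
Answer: Rational(4225, 4) ≈ 1056.3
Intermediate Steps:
Function('k')(T, q) = -3
Function('K')(M) = Pow(Add(-3, M), -1)
y = 3 (y = Mul(Pow(Add(-3, 2), -1), -3) = Mul(Pow(-1, -1), -3) = Mul(-1, -3) = 3)
Function('V')(g, b) = Add(-2, Mul(Pow(Add(3, g), -1), Add(-3, b))) (Function('V')(g, b) = Add(-2, Mul(Add(b, -3), Pow(Add(g, 3), -1))) = Add(-2, Mul(Add(-3, b), Pow(Add(3, g), -1))) = Add(-2, Mul(Pow(Add(3, g), -1), Add(-3, b))))
Pow(Add(Function('V')(-1, 6), 33), 2) = Pow(Add(Mul(Pow(Add(3, -1), -1), Add(-9, 6, Mul(-2, -1))), 33), 2) = Pow(Add(Mul(Pow(2, -1), Add(-9, 6, 2)), 33), 2) = Pow(Add(Mul(Rational(1, 2), -1), 33), 2) = Pow(Add(Rational(-1, 2), 33), 2) = Pow(Rational(65, 2), 2) = Rational(4225, 4)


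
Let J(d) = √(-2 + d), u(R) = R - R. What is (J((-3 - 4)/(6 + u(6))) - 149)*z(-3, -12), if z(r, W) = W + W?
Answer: 3576 - 4*I*√114 ≈ 3576.0 - 42.708*I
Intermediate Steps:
z(r, W) = 2*W
u(R) = 0
(J((-3 - 4)/(6 + u(6))) - 149)*z(-3, -12) = (√(-2 + (-3 - 4)/(6 + 0)) - 149)*(2*(-12)) = (√(-2 - 7/6) - 149)*(-24) = (√(-19/6) - 149)*(-24) = (I*√114/6 - 149)*(-24) = (-149 + I*√114/6)*(-24) = 3576 - 4*I*√114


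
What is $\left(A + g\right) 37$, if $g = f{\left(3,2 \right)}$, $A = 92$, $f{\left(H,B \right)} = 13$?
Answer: $3885$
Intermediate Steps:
$g = 13$
$\left(A + g\right) 37 = \left(92 + 13\right) 37 = 105 \cdot 37 = 3885$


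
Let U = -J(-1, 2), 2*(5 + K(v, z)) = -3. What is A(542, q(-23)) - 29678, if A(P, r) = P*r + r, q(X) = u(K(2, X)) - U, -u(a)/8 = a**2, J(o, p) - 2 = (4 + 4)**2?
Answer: -177374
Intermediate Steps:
K(v, z) = -13/2 (K(v, z) = -5 + (1/2)*(-3) = -5 - 3/2 = -13/2)
J(o, p) = 66 (J(o, p) = 2 + (4 + 4)**2 = 2 + 8**2 = 2 + 64 = 66)
U = -66 (U = -1*66 = -66)
u(a) = -8*a**2
q(X) = -272 (q(X) = -8*(-13/2)**2 - 1*(-66) = -8*169/4 + 66 = -338 + 66 = -272)
A(P, r) = r + P*r
A(542, q(-23)) - 29678 = -272*(1 + 542) - 29678 = -272*543 - 29678 = -147696 - 29678 = -177374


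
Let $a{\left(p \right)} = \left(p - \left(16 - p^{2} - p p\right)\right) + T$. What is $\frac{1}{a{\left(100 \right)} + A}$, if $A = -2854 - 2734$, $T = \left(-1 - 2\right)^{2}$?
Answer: $\frac{1}{14505} \approx 6.8942 \cdot 10^{-5}$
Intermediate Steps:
$T = 9$ ($T = \left(-3\right)^{2} = 9$)
$A = -5588$ ($A = -2854 - 2734 = -5588$)
$a{\left(p \right)} = -7 + p + 2 p^{2}$ ($a{\left(p \right)} = \left(p - \left(16 - p^{2} - p p\right)\right) + 9 = \left(p + \left(\left(p^{2} + p^{2}\right) - 16\right)\right) + 9 = \left(p + \left(2 p^{2} - 16\right)\right) + 9 = \left(p + \left(-16 + 2 p^{2}\right)\right) + 9 = \left(-16 + p + 2 p^{2}\right) + 9 = -7 + p + 2 p^{2}$)
$\frac{1}{a{\left(100 \right)} + A} = \frac{1}{\left(-7 + 100 + 2 \cdot 100^{2}\right) - 5588} = \frac{1}{\left(-7 + 100 + 2 \cdot 10000\right) - 5588} = \frac{1}{\left(-7 + 100 + 20000\right) - 5588} = \frac{1}{20093 - 5588} = \frac{1}{14505}$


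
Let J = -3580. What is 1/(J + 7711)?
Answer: 1/4131 ≈ 0.00024207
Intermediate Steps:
1/(J + 7711) = 1/(-3580 + 7711) = 1/4131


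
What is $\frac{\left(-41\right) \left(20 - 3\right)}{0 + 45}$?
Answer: $- \frac{697}{45} \approx -15.489$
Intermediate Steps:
$\frac{\left(-41\right) \left(20 - 3\right)}{0 + 45} = \frac{\left(-41\right) \left(20 - 3\right)}{45} = \left(-41\right) 17 \cdot \frac{1}{45} = \left(-697\right) \frac{1}{45} = - \frac{697}{45}$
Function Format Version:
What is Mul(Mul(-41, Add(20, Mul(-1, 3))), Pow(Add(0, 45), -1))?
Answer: Rational(-697, 45) ≈ -15.489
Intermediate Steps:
Mul(Mul(-41, Add(20, Mul(-1, 3))), Pow(Add(0, 45), -1)) = Mul(Mul(-41, Add(20, -3)), Pow(45, -1)) = Mul(Mul(-41, 17), Rational(1, 45)) = Mul(-697, Rational(1, 45)) = Rational(-697, 45)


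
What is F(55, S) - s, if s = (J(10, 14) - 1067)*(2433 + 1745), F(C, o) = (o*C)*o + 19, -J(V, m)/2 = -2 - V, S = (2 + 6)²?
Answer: 4582953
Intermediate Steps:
S = 64 (S = 8² = 64)
J(V, m) = 4 + 2*V (J(V, m) = -2*(-2 - V) = 4 + 2*V)
F(C, o) = 19 + C*o² (F(C, o) = (C*o)*o + 19 = C*o² + 19 = 19 + C*o²)
s = -4357654 (s = ((4 + 2*10) - 1067)*(2433 + 1745) = ((4 + 20) - 1067)*4178 = (24 - 1067)*4178 = -1043*4178 = -4357654)
F(55, S) - s = (19 + 55*64²) - 1*(-4357654) = (19 + 55*4096) + 4357654 = (19 + 225280) + 4357654 = 225299 + 4357654 = 4582953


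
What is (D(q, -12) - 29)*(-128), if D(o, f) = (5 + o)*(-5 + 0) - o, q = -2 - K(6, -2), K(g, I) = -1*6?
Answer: 9984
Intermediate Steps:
K(g, I) = -6
q = 4 (q = -2 - 1*(-6) = -2 + 6 = 4)
D(o, f) = -25 - 6*o (D(o, f) = (5 + o)*(-5) - o = (-25 - 5*o) - o = -25 - 6*o)
(D(q, -12) - 29)*(-128) = ((-25 - 6*4) - 29)*(-128) = ((-25 - 24) - 29)*(-128) = (-49 - 29)*(-128) = -78*(-128) = 9984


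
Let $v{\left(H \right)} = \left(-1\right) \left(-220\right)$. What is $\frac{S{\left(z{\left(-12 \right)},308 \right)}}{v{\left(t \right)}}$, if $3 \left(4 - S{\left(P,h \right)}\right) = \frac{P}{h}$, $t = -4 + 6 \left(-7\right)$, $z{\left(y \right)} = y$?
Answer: $\frac{309}{16940} \approx 0.018241$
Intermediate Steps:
$t = -46$ ($t = -4 - 42 = -46$)
$S{\left(P,h \right)} = 4 - \frac{P}{3 h}$ ($S{\left(P,h \right)} = 4 - \frac{P \frac{1}{h}}{3} = 4 - \frac{P}{3 h}$)
$v{\left(H \right)} = 220$
$\frac{S{\left(z{\left(-12 \right)},308 \right)}}{v{\left(t \right)}} = \frac{4 - - \frac{4}{308}}{220} = \left(4 - \left(-4\right) \frac{1}{308}\right) \frac{1}{220} = \left(4 + \frac{1}{77}\right) \frac{1}{220} = \frac{309}{77} \cdot \frac{1}{220} = \frac{309}{16940}$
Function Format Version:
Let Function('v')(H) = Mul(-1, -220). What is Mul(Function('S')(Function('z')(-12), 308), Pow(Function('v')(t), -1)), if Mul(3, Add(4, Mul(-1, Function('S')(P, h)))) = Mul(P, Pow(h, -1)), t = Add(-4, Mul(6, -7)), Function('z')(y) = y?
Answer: Rational(309, 16940) ≈ 0.018241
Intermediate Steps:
t = -46 (t = Add(-4, -42) = -46)
Function('S')(P, h) = Add(4, Mul(Rational(-1, 3), P, Pow(h, -1))) (Function('S')(P, h) = Add(4, Mul(Rational(-1, 3), Mul(P, Pow(h, -1)))) = Add(4, Mul(Rational(-1, 3), P, Pow(h, -1))))
Function('v')(H) = 220
Mul(Function('S')(Function('z')(-12), 308), Pow(Function('v')(t), -1)) = Mul(Add(4, Mul(Rational(-1, 3), -12, Pow(308, -1))), Pow(220, -1)) = Mul(Add(4, Mul(Rational(-1, 3), -12, Rational(1, 308))), Rational(1, 220)) = Mul(Add(4, Rational(1, 77)), Rational(1, 220)) = Mul(Rational(309, 77), Rational(1, 220)) = Rational(309, 16940)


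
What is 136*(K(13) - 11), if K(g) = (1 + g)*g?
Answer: 23256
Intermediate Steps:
K(g) = g*(1 + g)
136*(K(13) - 11) = 136*(13*(1 + 13) - 11) = 136*(13*14 - 11) = 136*(182 - 11) = 136*171 = 23256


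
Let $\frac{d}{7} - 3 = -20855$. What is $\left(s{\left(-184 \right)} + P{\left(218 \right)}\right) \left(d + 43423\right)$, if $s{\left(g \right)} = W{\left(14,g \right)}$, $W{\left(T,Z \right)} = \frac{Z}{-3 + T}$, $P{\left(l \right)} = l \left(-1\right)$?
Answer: $\frac{264760862}{11} \approx 2.4069 \cdot 10^{7}$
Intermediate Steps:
$P{\left(l \right)} = - l$
$s{\left(g \right)} = \frac{g}{11}$ ($s{\left(g \right)} = \frac{g}{-3 + 14} = \frac{g}{11}$)
$d = -145964$ ($d = 21 + 7 \left(-20855\right) = 21 - 145985 = -145964$)
$\left(s{\left(-184 \right)} + P{\left(218 \right)}\right) \left(d + 43423\right) = \left(\frac{1}{11} \left(-184\right) - 218\right) \left(-145964 + 43423\right) = \left(- \frac{184}{11} - 218\right) \left(-102541\right) = \left(- \frac{2582}{11}\right) \left(-102541\right) = \frac{264760862}{11}$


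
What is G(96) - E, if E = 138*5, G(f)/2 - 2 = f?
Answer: -494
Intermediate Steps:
G(f) = 4 + 2*f
E = 690
G(96) - E = (4 + 2*96) - 1*690 = (4 + 192) - 690 = 196 - 690 = -494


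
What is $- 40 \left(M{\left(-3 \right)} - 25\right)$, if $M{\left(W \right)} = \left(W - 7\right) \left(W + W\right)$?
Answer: $-1400$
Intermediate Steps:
$M{\left(W \right)} = 2 W \left(-7 + W\right)$ ($M{\left(W \right)} = \left(-7 + W\right) 2 W = 2 W \left(-7 + W\right)$)
$- 40 \left(M{\left(-3 \right)} - 25\right) = - 40 \left(2 \left(-3\right) \left(-7 - 3\right) - 25\right) = - 40 \left(2 \left(-3\right) \left(-10\right) - 25\right) = - 40 \left(60 - 25\right) = \left(-40\right) 35 = -1400$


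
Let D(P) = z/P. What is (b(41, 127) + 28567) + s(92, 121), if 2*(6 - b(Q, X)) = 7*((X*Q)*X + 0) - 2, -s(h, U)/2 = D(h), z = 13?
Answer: -52576569/23 ≈ -2.2859e+6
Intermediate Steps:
D(P) = 13/P
s(h, U) = -26/h
b(Q, X) = 7 - 7*Q*X**2/2 (b(Q, X) = 6 - (7*((X*Q)*X + 0) - 2)/2 = 6 - (7*((Q*X)*X + 0) - 2)/2 = 6 - (7*(Q*X**2 + 0) - 2)/2 = 6 - (7*(Q*X**2) - 2)/2 = 6 - (7*Q*X**2 - 2)/2 = 6 - (-2 + 7*Q*X**2)/2 = 6 + (1 - 7*Q*X**2/2) = 7 - 7*Q*X**2/2)
(b(41, 127) + 28567) + s(92, 121) = ((7 - 7/2*41*127**2) + 28567) - 26/92 = ((7 - 7/2*41*16129) + 28567) - 26*1/92 = ((7 - 4629023/2) + 28567) - 13/46 = (-4629009/2 + 28567) - 13/46 = -4571875/2 - 13/46 = -52576569/23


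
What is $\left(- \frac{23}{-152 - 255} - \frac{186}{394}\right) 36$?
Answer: $- \frac{1199520}{80179} \approx -14.961$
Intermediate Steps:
$\left(- \frac{23}{-152 - 255} - \frac{186}{394}\right) 36 = \left(- \frac{23}{-152 - 255} - \frac{93}{197}\right) 36 = \left(- \frac{23}{-407} - \frac{93}{197}\right) 36 = \left(\left(-23\right) \left(- \frac{1}{407}\right) - \frac{93}{197}\right) 36 = \left(\frac{23}{407} - \frac{93}{197}\right) 36 = \left(- \frac{33320}{80179}\right) 36 = - \frac{1199520}{80179}$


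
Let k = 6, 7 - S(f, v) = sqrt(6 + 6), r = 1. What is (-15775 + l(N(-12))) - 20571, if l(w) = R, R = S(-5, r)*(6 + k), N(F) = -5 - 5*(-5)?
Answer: -36262 - 24*sqrt(3) ≈ -36304.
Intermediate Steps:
S(f, v) = 7 - 2*sqrt(3) (S(f, v) = 7 - sqrt(6 + 6) = 7 - sqrt(12) = 7 - 2*sqrt(3))
N(F) = 20 (N(F) = -5 + 25 = 20)
R = 84 - 24*sqrt(3) (R = (7 - 2*sqrt(3))*(6 + 6) = (7 - 2*sqrt(3))*12 = 84 - 24*sqrt(3) ≈ 42.431)
l(w) = 84 - 24*sqrt(3)
(-15775 + l(N(-12))) - 20571 = (-15775 + (84 - 24*sqrt(3))) - 20571 = (-15691 - 24*sqrt(3)) - 20571 = -36262 - 24*sqrt(3)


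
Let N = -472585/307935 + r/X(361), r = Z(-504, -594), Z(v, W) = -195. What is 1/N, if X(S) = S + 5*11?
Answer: -1970784/3948349 ≈ -0.49914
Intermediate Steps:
r = -195
X(S) = 55 + S (X(S) = S + 55 = 55 + S)
N = -3948349/1970784 (N = -472585/307935 - 195/(55 + 361) = -472585*1/307935 - 195/416 = -94517/61587 - 195*1/416 = -94517/61587 - 15/32 = -3948349/1970784 ≈ -2.0034)
1/N = 1/(-3948349/1970784) = -1970784/3948349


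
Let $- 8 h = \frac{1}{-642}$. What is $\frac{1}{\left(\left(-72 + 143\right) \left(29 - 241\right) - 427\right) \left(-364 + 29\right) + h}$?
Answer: $\frac{5136}{26632548241} \approx 1.9285 \cdot 10^{-7}$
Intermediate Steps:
$h = \frac{1}{5136}$ ($h = - \frac{1}{8 \left(-642\right)} = \left(- \frac{1}{8}\right) \left(- \frac{1}{642}\right) = \frac{1}{5136} \approx 0.0001947$)
$\frac{1}{\left(\left(-72 + 143\right) \left(29 - 241\right) - 427\right) \left(-364 + 29\right) + h} = \frac{1}{\left(\left(-72 + 143\right) \left(29 - 241\right) - 427\right) \left(-364 + 29\right) + \frac{1}{5136}} = \frac{1}{\left(71 \left(-212\right) - 427\right) \left(-335\right) + \frac{1}{5136}} = \frac{1}{\left(-15052 - 427\right) \left(-335\right) + \frac{1}{5136}} = \frac{1}{\left(-15479\right) \left(-335\right) + \frac{1}{5136}} = \frac{1}{5185465 + \frac{1}{5136}} = \frac{1}{\frac{26632548241}{5136}} = \frac{5136}{26632548241}$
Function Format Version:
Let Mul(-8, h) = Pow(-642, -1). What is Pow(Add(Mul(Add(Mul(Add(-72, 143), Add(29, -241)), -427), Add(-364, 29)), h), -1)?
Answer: Rational(5136, 26632548241) ≈ 1.9285e-7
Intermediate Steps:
h = Rational(1, 5136) (h = Mul(Rational(-1, 8), Pow(-642, -1)) = Mul(Rational(-1, 8), Rational(-1, 642)) = Rational(1, 5136) ≈ 0.00019470)
Pow(Add(Mul(Add(Mul(Add(-72, 143), Add(29, -241)), -427), Add(-364, 29)), h), -1) = Pow(Add(Mul(Add(Mul(Add(-72, 143), Add(29, -241)), -427), Add(-364, 29)), Rational(1, 5136)), -1) = Pow(Add(Mul(Add(Mul(71, -212), -427), -335), Rational(1, 5136)), -1) = Pow(Add(Mul(Add(-15052, -427), -335), Rational(1, 5136)), -1) = Pow(Add(Mul(-15479, -335), Rational(1, 5136)), -1) = Pow(Add(5185465, Rational(1, 5136)), -1) = Pow(Rational(26632548241, 5136), -1) = Rational(5136, 26632548241)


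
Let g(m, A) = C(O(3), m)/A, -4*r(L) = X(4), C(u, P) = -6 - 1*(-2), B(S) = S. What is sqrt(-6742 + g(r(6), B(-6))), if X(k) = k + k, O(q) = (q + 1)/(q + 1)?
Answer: 16*I*sqrt(237)/3 ≈ 82.106*I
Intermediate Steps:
O(q) = 1 (O(q) = (1 + q)/(1 + q) = 1)
C(u, P) = -4 (C(u, P) = -6 + 2 = -4)
X(k) = 2*k
r(L) = -2 (r(L) = -4/2 = -1/4*8 = -2)
g(m, A) = -4/A
sqrt(-6742 + g(r(6), B(-6))) = sqrt(-6742 - 4/(-6)) = sqrt(-6742 - 4*(-1/6)) = sqrt(-6742 + 2/3) = sqrt(-20224/3) = 16*I*sqrt(237)/3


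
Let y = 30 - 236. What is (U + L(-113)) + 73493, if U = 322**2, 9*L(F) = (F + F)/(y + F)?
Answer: 508675393/2871 ≈ 1.7718e+5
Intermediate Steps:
y = -206
L(F) = 2*F/(9*(-206 + F)) (L(F) = ((F + F)/(-206 + F))/9 = ((2*F)/(-206 + F))/9 = (2*F/(-206 + F))/9 = 2*F/(9*(-206 + F)))
U = 103684
(U + L(-113)) + 73493 = (103684 + (2/9)*(-113)/(-206 - 113)) + 73493 = (103684 + (2/9)*(-113)/(-319)) + 73493 = (103684 + (2/9)*(-113)*(-1/319)) + 73493 = (103684 + 226/2871) + 73493 = 297676990/2871 + 73493 = 508675393/2871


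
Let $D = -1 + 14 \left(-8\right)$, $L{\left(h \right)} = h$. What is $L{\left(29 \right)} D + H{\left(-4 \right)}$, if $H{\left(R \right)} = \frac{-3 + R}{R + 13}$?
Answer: $- \frac{29500}{9} \approx -3277.8$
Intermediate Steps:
$H{\left(R \right)} = \frac{-3 + R}{13 + R}$
$D = -113$ ($D = -1 - 112 = -113$)
$L{\left(29 \right)} D + H{\left(-4 \right)} = 29 \left(-113\right) + \frac{-3 - 4}{13 - 4} = -3277 + \frac{1}{9} \left(-7\right) = -3277 - \frac{7}{9} = - \frac{29500}{9}$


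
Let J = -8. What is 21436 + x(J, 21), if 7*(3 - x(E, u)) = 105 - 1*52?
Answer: 150020/7 ≈ 21431.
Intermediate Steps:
x(E, u) = -32/7 (x(E, u) = 3 - (105 - 1*52)/7 = 3 - (105 - 52)/7 = 3 - ⅐*53 = 3 - 53/7 = -32/7)
21436 + x(J, 21) = 21436 - 32/7 = 150020/7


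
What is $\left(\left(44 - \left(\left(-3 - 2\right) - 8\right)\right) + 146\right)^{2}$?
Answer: $41209$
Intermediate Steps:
$\left(\left(44 - \left(\left(-3 - 2\right) - 8\right)\right) + 146\right)^{2} = \left(\left(44 - \left(-5 - 8\right)\right) + 146\right)^{2} = \left(\left(44 - -13\right) + 146\right)^{2} = \left(\left(44 + 13\right) + 146\right)^{2} = \left(57 + 146\right)^{2} = 203^{2} = 41209$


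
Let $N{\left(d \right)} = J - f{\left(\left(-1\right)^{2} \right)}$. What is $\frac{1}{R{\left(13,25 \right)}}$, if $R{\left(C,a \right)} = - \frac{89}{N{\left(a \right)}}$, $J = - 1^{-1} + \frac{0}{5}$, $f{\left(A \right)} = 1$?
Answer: $\frac{2}{89} \approx 0.022472$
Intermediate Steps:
$J = -1$ ($J = \left(-1\right) 1 + 0 \cdot \frac{1}{5} = -1 + 0 = -1$)
$N{\left(d \right)} = -2$ ($N{\left(d \right)} = -1 - 1 = -2$)
$R{\left(C,a \right)} = \frac{89}{2}$ ($R{\left(C,a \right)} = - \frac{89}{-2} = \left(-89\right) \left(- \frac{1}{2}\right) = \frac{89}{2}$)
$\frac{1}{R{\left(13,25 \right)}} = \frac{1}{\frac{89}{2}} = \frac{2}{89}$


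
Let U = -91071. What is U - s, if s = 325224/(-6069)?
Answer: -184128225/2023 ≈ -91017.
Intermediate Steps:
s = -108408/2023 (s = 325224*(-1/6069) = -108408/2023 ≈ -53.588)
U - s = -91071 - 1*(-108408/2023) = -91071 + 108408/2023 = -184128225/2023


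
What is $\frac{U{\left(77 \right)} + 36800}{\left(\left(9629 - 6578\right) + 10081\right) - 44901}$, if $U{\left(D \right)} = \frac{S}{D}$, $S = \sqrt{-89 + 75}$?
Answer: $- \frac{36800}{31769} - \frac{i \sqrt{14}}{2446213} \approx -1.1584 - 1.5296 \cdot 10^{-6} i$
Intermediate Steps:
$S = i \sqrt{14}$ ($S = \sqrt{-14} = i \sqrt{14} \approx 3.7417 i$)
$U{\left(D \right)} = \frac{i \sqrt{14}}{D}$
$\frac{U{\left(77 \right)} + 36800}{\left(\left(9629 - 6578\right) + 10081\right) - 44901} = \frac{\frac{i \sqrt{14}}{77} + 36800}{\left(\left(9629 - 6578\right) + 10081\right) - 44901} = \frac{i \sqrt{14} \cdot \frac{1}{77} + 36800}{\left(3051 + 10081\right) - 44901} = \frac{\frac{i \sqrt{14}}{77} + 36800}{13132 - 44901} = \frac{36800 + \frac{i \sqrt{14}}{77}}{-31769} = \left(36800 + \frac{i \sqrt{14}}{77}\right) \left(- \frac{1}{31769}\right) = - \frac{36800}{31769} - \frac{i \sqrt{14}}{2446213}$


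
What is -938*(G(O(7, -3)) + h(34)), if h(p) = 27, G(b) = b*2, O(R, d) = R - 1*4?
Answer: -30954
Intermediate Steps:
O(R, d) = -4 + R (O(R, d) = R - 4 = -4 + R)
G(b) = 2*b
-938*(G(O(7, -3)) + h(34)) = -938*(2*(-4 + 7) + 27) = -938*(2*3 + 27) = -938*(6 + 27) = -938*33 = -30954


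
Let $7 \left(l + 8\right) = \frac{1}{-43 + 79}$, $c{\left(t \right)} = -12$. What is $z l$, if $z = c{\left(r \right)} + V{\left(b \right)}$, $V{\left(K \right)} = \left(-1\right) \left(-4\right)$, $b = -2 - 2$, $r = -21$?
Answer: $\frac{4030}{63} \approx 63.968$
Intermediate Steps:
$b = -4$
$V{\left(K \right)} = 4$
$l = - \frac{2015}{252}$ ($l = -8 + \frac{1}{7 \left(-43 + 79\right)} = -8 + \frac{1}{7 \cdot 36} = -8 + \frac{1}{7} \cdot \frac{1}{36} = -8 + \frac{1}{252} = - \frac{2015}{252} \approx -7.996$)
$z = -8$ ($z = -12 + 4 = -8$)
$z l = \left(-8\right) \left(- \frac{2015}{252}\right) = \frac{4030}{63}$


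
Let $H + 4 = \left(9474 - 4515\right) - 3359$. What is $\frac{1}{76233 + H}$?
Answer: $\frac{1}{77829} \approx 1.2849 \cdot 10^{-5}$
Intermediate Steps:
$H = 1596$ ($H = -4 + \left(\left(9474 - 4515\right) - 3359\right) = -4 + \left(4959 - 3359\right) = -4 + 1600 = 1596$)
$\frac{1}{76233 + H} = \frac{1}{76233 + 1596} = \frac{1}{77829}$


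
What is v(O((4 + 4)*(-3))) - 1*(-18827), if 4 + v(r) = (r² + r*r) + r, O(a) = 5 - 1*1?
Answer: 18859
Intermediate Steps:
O(a) = 4 (O(a) = 5 - 1 = 4)
v(r) = -4 + r + 2*r² (v(r) = -4 + ((r² + r*r) + r) = -4 + ((r² + r²) + r) = -4 + (2*r² + r) = -4 + (r + 2*r²) = -4 + r + 2*r²)
v(O((4 + 4)*(-3))) - 1*(-18827) = (-4 + 4 + 2*4²) - 1*(-18827) = (-4 + 4 + 2*16) + 18827 = (-4 + 4 + 32) + 18827 = 32 + 18827 = 18859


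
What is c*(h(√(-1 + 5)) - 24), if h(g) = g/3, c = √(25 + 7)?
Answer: -280*√2/3 ≈ -131.99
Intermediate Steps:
c = 4*√2 (c = √32 = 4*√2 ≈ 5.6569)
h(g) = g/3 (h(g) = g*(⅓) = g/3)
c*(h(√(-1 + 5)) - 24) = (4*√2)*(√(-1 + 5)/3 - 24) = (4*√2)*(√4/3 - 24) = (4*√2)*((⅓)*2 - 24) = (4*√2)*(⅔ - 24) = (4*√2)*(-70/3) = -280*√2/3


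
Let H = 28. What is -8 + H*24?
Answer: 664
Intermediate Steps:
-8 + H*24 = -8 + 28*24 = -8 + 672 = 664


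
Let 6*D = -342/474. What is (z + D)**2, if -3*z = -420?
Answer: 488454201/24964 ≈ 19566.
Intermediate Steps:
z = 140 (z = -1/3*(-420) = 140)
D = -19/158 (D = (-342/474)/6 = (-342*1/474)/6 = (1/6)*(-57/79) = -19/158 ≈ -0.12025)
(z + D)**2 = (140 - 19/158)**2 = (22101/158)**2 = 488454201/24964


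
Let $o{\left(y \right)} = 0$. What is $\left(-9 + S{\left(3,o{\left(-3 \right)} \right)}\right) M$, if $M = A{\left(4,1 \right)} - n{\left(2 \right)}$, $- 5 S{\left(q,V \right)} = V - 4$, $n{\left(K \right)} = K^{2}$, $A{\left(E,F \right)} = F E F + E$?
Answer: $- \frac{164}{5} \approx -32.8$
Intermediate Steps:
$A{\left(E,F \right)} = E + E F^{2}$ ($A{\left(E,F \right)} = E F F + E = E F^{2} + E = E + E F^{2}$)
$S{\left(q,V \right)} = \frac{4}{5} - \frac{V}{5}$ ($S{\left(q,V \right)} = - \frac{V - 4}{5} = - \frac{-4 + V}{5} = \frac{4}{5} - \frac{V}{5}$)
$M = 4$ ($M = 4 \left(1 + 1^{2}\right) - 2^{2} = 4 \left(1 + 1\right) - 4 = 4 \cdot 2 - 4 = 8 - 4 = 4$)
$\left(-9 + S{\left(3,o{\left(-3 \right)} \right)}\right) M = \left(-9 + \left(\frac{4}{5} - 0\right)\right) 4 = \left(-9 + \left(\frac{4}{5} + 0\right)\right) 4 = \left(-9 + \frac{4}{5}\right) 4 = \left(- \frac{41}{5}\right) 4 = - \frac{164}{5}$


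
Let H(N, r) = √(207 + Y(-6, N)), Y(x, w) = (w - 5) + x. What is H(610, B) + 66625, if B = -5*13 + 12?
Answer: 66625 + √806 ≈ 66653.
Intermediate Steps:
Y(x, w) = -5 + w + x (Y(x, w) = (-5 + w) + x = -5 + w + x)
B = -53 (B = -65 + 12 = -53)
H(N, r) = √(196 + N) (H(N, r) = √(207 + (-5 + N - 6)) = √(207 + (-11 + N)) = √(196 + N))
H(610, B) + 66625 = √(196 + 610) + 66625 = √806 + 66625 = 66625 + √806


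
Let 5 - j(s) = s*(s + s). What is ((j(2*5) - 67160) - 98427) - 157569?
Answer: -323351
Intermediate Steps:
j(s) = 5 - 2*s**2 (j(s) = 5 - s*(s + s) = 5 - s*2*s = 5 - 2*s**2)
((j(2*5) - 67160) - 98427) - 157569 = (((5 - 2*(2*5)**2) - 67160) - 98427) - 157569 = (((5 - 2*10**2) - 67160) - 98427) - 157569 = (((5 - 2*100) - 67160) - 98427) - 157569 = (((5 - 200) - 67160) - 98427) - 157569 = ((-195 - 67160) - 98427) - 157569 = (-67355 - 98427) - 157569 = -165782 - 157569 = -323351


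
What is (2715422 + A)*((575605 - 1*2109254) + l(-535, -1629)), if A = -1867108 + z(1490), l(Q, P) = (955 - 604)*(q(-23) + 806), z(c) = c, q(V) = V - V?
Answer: -1062886404372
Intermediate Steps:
q(V) = 0
l(Q, P) = 282906 (l(Q, P) = (955 - 604)*(0 + 806) = 351*806 = 282906)
A = -1865618 (A = -1867108 + 1490 = -1865618)
(2715422 + A)*((575605 - 1*2109254) + l(-535, -1629)) = (2715422 - 1865618)*((575605 - 1*2109254) + 282906) = 849804*((575605 - 2109254) + 282906) = 849804*(-1533649 + 282906) = 849804*(-1250743) = -1062886404372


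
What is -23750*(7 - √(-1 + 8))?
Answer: -166250 + 23750*√7 ≈ -1.0341e+5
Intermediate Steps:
-23750*(7 - √(-1 + 8)) = -23750*(7 - √7) = -166250 + 23750*√7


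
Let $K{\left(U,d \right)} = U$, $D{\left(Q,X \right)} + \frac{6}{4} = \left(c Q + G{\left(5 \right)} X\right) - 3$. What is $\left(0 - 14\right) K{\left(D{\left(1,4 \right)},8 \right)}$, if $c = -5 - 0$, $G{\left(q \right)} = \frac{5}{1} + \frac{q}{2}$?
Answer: $-287$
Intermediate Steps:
$G{\left(q \right)} = 5 + \frac{q}{2}$ ($G{\left(q \right)} = 5 \cdot 1 + q \frac{1}{2} = 5 + \frac{q}{2}$)
$c = -5$ ($c = -5 + 0 = -5$)
$D{\left(Q,X \right)} = - \frac{9}{2} - 5 Q + \frac{15 X}{2}$ ($D{\left(Q,X \right)} = - \frac{3}{2} - \left(3 + 5 Q - \left(5 + \frac{1}{2} \cdot 5\right) X\right) = - \frac{3}{2} - \left(3 + 5 Q - \left(5 + \frac{5}{2}\right) X\right) = - \frac{3}{2} - \left(3 + 5 Q - \frac{15 X}{2}\right) = - \frac{9}{2} - 5 Q + \frac{15 X}{2}$)
$\left(0 - 14\right) K{\left(D{\left(1,4 \right)},8 \right)} = \left(0 - 14\right) \left(- \frac{9}{2} - 5 + \frac{15}{2} \cdot 4\right) = - 14 \left(- \frac{9}{2} - 5 + 30\right) = \left(-14\right) \frac{41}{2} = -287$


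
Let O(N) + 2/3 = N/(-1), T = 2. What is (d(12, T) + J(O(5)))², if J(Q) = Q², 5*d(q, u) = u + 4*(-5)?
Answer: 1646089/2025 ≈ 812.88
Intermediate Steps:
d(q, u) = -4 + u/5 (d(q, u) = (u + 4*(-5))/5 = (u - 20)/5 = (-20 + u)/5 = -4 + u/5)
O(N) = -⅔ - N (O(N) = -⅔ + N/(-1) = -⅔ + N*(-1) = -⅔ - N)
(d(12, T) + J(O(5)))² = ((-4 + (⅕)*2) + (-⅔ - 1*5)²)² = ((-4 + ⅖) + (-⅔ - 5)²)² = (-18/5 + (-17/3)²)² = (-18/5 + 289/9)² = (1283/45)² = 1646089/2025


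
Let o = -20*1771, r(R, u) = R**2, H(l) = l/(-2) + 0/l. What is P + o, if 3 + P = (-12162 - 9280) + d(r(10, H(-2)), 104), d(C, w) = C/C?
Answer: -56864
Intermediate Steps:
H(l) = -l/2 (H(l) = l*(-1/2) + 0 = -l/2 + 0 = -l/2)
d(C, w) = 1
P = -21444 (P = -3 + ((-12162 - 9280) + 1) = -3 + (-21442 + 1) = -3 - 21441 = -21444)
o = -35420
P + o = -21444 - 35420 = -56864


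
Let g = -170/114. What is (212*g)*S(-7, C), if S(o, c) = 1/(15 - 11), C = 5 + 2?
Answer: -4505/57 ≈ -79.035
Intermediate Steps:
C = 7
g = -85/57 (g = -170*1/114 = -85/57 ≈ -1.4912)
S(o, c) = ¼ (S(o, c) = 1/4 = ¼)
(212*g)*S(-7, C) = (212*(-85/57))*(¼) = -18020/57*¼ = -4505/57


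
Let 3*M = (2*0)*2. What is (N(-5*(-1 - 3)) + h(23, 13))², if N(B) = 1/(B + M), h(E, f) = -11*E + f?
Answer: 23030401/400 ≈ 57576.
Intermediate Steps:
M = 0 (M = ((2*0)*2)/3 = (0*2)/3 = (⅓)*0 = 0)
h(E, f) = f - 11*E
N(B) = 1/B (N(B) = 1/(B + 0) = 1/B)
(N(-5*(-1 - 3)) + h(23, 13))² = (1/(-5*(-1 - 3)) + (13 - 11*23))² = (1/(-5*(-4)) + (13 - 253))² = (1/20 - 240)² = (-4799/20)² = 23030401/400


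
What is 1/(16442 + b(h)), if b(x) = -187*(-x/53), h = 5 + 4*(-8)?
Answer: 53/866377 ≈ 6.1174e-5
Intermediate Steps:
h = -27 (h = 5 - 32 = -27)
b(x) = 187*x/53 (b(x) = -(-187)*x/53 = 187*x/53)
1/(16442 + b(h)) = 1/(16442 + (187/53)*(-27)) = 1/(16442 - 5049/53) = 1/(866377/53) = 53/866377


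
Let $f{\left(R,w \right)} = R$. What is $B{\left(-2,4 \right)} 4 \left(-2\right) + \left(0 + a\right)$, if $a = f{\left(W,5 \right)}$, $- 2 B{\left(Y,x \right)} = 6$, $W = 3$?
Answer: $27$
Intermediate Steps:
$B{\left(Y,x \right)} = -3$ ($B{\left(Y,x \right)} = \left(- \frac{1}{2}\right) 6 = -3$)
$a = 3$
$B{\left(-2,4 \right)} 4 \left(-2\right) + \left(0 + a\right) = - 3 \cdot 4 \left(-2\right) + \left(0 + 3\right) = \left(-3\right) \left(-8\right) + 3 = 24 + 3 = 27$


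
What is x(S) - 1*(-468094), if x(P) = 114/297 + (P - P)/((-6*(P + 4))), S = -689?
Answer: 46341344/99 ≈ 4.6809e+5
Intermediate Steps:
x(P) = 38/99 (x(P) = 114*(1/297) + 0/((-6*(4 + P))) = 38/99 + 0/(-24 - 6*P) = 38/99 + 0 = 38/99)
x(S) - 1*(-468094) = 38/99 - 1*(-468094) = 38/99 + 468094 = 46341344/99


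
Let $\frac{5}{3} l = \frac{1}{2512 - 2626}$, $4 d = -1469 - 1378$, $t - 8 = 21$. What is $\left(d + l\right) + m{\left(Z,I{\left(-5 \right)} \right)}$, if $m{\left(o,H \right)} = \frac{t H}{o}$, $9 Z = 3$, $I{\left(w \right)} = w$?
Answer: $- \frac{435767}{380} \approx -1146.8$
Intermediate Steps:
$t = 29$ ($t = 8 + 21 = 29$)
$Z = \frac{1}{3}$ ($Z = \frac{1}{9} \cdot 3 = \frac{1}{3} \approx 0.33333$)
$m{\left(o,H \right)} = \frac{29 H}{o}$
$d = - \frac{2847}{4}$ ($d = \frac{-1469 - 1378}{4} = \frac{1}{4} \left(-2847\right) = - \frac{2847}{4} \approx -711.75$)
$l = - \frac{1}{190}$ ($l = \frac{3}{5 \left(2512 - 2626\right)} = \frac{3}{5 \left(-114\right)} = \frac{3}{5} \left(- \frac{1}{114}\right) = - \frac{1}{190} \approx -0.0052632$)
$\left(d + l\right) + m{\left(Z,I{\left(-5 \right)} \right)} = \left(- \frac{2847}{4} - \frac{1}{190}\right) + 29 \left(-5\right) \frac{1}{\frac{1}{3}} = - \frac{270467}{380} + 29 \left(-5\right) 3 = - \frac{270467}{380} - 435 = - \frac{435767}{380}$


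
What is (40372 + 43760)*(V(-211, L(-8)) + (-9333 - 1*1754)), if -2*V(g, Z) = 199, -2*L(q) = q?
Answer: -941142618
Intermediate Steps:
L(q) = -q/2
V(g, Z) = -199/2 (V(g, Z) = -½*199 = -199/2)
(40372 + 43760)*(V(-211, L(-8)) + (-9333 - 1*1754)) = (40372 + 43760)*(-199/2 + (-9333 - 1*1754)) = 84132*(-199/2 + (-9333 - 1754)) = 84132*(-199/2 - 11087) = 84132*(-22373/2) = -941142618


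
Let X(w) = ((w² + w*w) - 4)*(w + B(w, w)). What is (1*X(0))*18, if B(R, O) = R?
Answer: 0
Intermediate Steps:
X(w) = 2*w*(-4 + 2*w²) (X(w) = ((w² + w*w) - 4)*(w + w) = ((w² + w²) - 4)*(2*w) = (2*w² - 4)*(2*w) = (-4 + 2*w²)*(2*w) = 2*w*(-4 + 2*w²))
(1*X(0))*18 = (1*(4*0*(-2 + 0²)))*18 = (1*(4*0*(-2 + 0)))*18 = (1*(4*0*(-2)))*18 = (1*0)*18 = 0*18 = 0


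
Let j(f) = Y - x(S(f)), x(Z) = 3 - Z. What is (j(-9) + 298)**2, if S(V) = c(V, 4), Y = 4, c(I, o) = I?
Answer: 84100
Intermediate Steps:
S(V) = V
j(f) = 1 + f (j(f) = 4 - (3 - f) = 4 + (-3 + f) = 1 + f)
(j(-9) + 298)**2 = ((1 - 9) + 298)**2 = (-8 + 298)**2 = 290**2 = 84100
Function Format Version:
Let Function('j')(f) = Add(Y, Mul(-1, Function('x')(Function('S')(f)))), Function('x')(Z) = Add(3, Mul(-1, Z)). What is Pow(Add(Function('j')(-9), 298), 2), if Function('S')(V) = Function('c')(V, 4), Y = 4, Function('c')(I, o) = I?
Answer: 84100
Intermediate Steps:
Function('S')(V) = V
Function('j')(f) = Add(1, f) (Function('j')(f) = Add(4, Mul(-1, Add(3, Mul(-1, f)))) = Add(4, Add(-3, f)) = Add(1, f))
Pow(Add(Function('j')(-9), 298), 2) = Pow(Add(Add(1, -9), 298), 2) = Pow(Add(-8, 298), 2) = Pow(290, 2) = 84100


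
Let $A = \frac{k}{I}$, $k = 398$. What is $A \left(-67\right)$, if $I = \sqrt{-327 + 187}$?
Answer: $\frac{13333 i \sqrt{35}}{35} \approx 2253.7 i$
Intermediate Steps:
$I = 2 i \sqrt{35}$ ($I = \sqrt{-140} = 2 i \sqrt{35} \approx 11.832 i$)
$A = - \frac{199 i \sqrt{35}}{35}$ ($A = \frac{398}{2 i \sqrt{35}} = 398 \left(- \frac{i \sqrt{35}}{70}\right) = - \frac{199 i \sqrt{35}}{35} \approx - 33.637 i$)
$A \left(-67\right) = - \frac{199 i \sqrt{35}}{35} \left(-67\right) = \frac{13333 i \sqrt{35}}{35}$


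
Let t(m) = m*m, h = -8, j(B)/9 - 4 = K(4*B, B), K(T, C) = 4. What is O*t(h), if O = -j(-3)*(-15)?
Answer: 69120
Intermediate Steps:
j(B) = 72 (j(B) = 36 + 9*4 = 36 + 36 = 72)
t(m) = m**2
O = 1080 (O = -1*72*(-15) = -72*(-15) = 1080)
O*t(h) = 1080*(-8)**2 = 1080*64 = 69120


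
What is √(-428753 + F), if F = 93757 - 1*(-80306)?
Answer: I*√254690 ≈ 504.67*I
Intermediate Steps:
F = 174063 (F = 93757 + 80306 = 174063)
√(-428753 + F) = √(-428753 + 174063) = √(-254690) = I*√254690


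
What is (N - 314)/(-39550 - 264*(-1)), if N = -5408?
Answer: 2861/19643 ≈ 0.14565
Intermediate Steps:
(N - 314)/(-39550 - 264*(-1)) = (-5408 - 314)/(-39550 - 264*(-1)) = -5722/(-39550 + 264) = -5722/(-39286) = -5722*(-1/39286) = 2861/19643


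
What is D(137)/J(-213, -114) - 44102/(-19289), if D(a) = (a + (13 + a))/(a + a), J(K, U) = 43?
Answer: 525145707/227262998 ≈ 2.3107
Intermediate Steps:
D(a) = (13 + 2*a)/(2*a) (D(a) = (13 + 2*a)/((2*a)) = (13 + 2*a)*(1/(2*a)) = (13 + 2*a)/(2*a))
D(137)/J(-213, -114) - 44102/(-19289) = ((13/2 + 137)/137)/43 - 44102/(-19289) = ((1/137)*(287/2))*(1/43) - 44102*(-1/19289) = (287/274)*(1/43) + 44102/19289 = 287/11782 + 44102/19289 = 525145707/227262998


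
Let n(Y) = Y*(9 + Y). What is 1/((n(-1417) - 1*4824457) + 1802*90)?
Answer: -1/2667141 ≈ -3.7493e-7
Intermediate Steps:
1/((n(-1417) - 1*4824457) + 1802*90) = 1/((-1417*(9 - 1417) - 1*4824457) + 1802*90) = 1/((-1417*(-1408) - 4824457) + 162180) = 1/((1995136 - 4824457) + 162180) = 1/(-2829321 + 162180) = 1/(-2667141) = -1/2667141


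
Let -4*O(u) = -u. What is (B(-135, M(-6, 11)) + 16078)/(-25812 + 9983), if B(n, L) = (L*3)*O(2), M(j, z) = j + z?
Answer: -32171/31658 ≈ -1.0162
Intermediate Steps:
O(u) = u/4 (O(u) = -(-1)*u/4 = u/4)
B(n, L) = 3*L/2 (B(n, L) = (L*3)*((¼)*2) = (3*L)*(½) = 3*L/2)
(B(-135, M(-6, 11)) + 16078)/(-25812 + 9983) = (3*(-6 + 11)/2 + 16078)/(-25812 + 9983) = ((3/2)*5 + 16078)/(-15829) = (15/2 + 16078)*(-1/15829) = (32171/2)*(-1/15829) = -32171/31658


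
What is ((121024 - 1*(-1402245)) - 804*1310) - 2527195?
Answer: -2057166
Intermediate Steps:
((121024 - 1*(-1402245)) - 804*1310) - 2527195 = ((121024 + 1402245) - 1053240) - 2527195 = (1523269 - 1053240) - 2527195 = 470029 - 2527195 = -2057166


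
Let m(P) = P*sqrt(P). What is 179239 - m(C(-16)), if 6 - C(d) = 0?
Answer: 179239 - 6*sqrt(6) ≈ 1.7922e+5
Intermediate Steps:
C(d) = 6 (C(d) = 6 - 1*0 = 6 + 0 = 6)
m(P) = P**(3/2)
179239 - m(C(-16)) = 179239 - 6**(3/2) = 179239 - 6*sqrt(6)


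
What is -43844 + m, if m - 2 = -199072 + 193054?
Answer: -49860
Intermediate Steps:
m = -6016 (m = 2 + (-199072 + 193054) = 2 - 6018 = -6016)
-43844 + m = -43844 - 6016 = -49860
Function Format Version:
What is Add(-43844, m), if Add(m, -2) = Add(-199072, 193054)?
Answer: -49860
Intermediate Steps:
m = -6016 (m = Add(2, Add(-199072, 193054)) = Add(2, -6018) = -6016)
Add(-43844, m) = Add(-43844, -6016) = -49860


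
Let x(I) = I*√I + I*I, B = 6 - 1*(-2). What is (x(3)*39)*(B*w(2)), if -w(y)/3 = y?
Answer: -16848 - 5616*√3 ≈ -26575.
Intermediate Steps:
w(y) = -3*y
B = 8 (B = 6 + 2 = 8)
x(I) = I² + I^(3/2) (x(I) = I^(3/2) + I² = I² + I^(3/2))
(x(3)*39)*(B*w(2)) = ((3² + 3^(3/2))*39)*(8*(-3*2)) = ((9 + 3*√3)*39)*(8*(-6)) = (351 + 117*√3)*(-48) = -16848 - 5616*√3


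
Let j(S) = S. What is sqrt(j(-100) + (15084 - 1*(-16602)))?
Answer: sqrt(31586) ≈ 177.72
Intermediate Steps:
sqrt(j(-100) + (15084 - 1*(-16602))) = sqrt(-100 + (15084 - 1*(-16602))) = sqrt(-100 + (15084 + 16602)) = sqrt(-100 + 31686) = sqrt(31586)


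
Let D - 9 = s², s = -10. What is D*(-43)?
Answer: -4687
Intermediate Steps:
D = 109 (D = 9 + (-10)² = 9 + 100 = 109)
D*(-43) = 109*(-43) = -4687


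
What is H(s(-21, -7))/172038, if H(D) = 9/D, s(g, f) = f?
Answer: -3/401422 ≈ -7.4734e-6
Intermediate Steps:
H(s(-21, -7))/172038 = (9/(-7))/172038 = (9*(-⅐))*(1/172038) = -9/7*1/172038 = -3/401422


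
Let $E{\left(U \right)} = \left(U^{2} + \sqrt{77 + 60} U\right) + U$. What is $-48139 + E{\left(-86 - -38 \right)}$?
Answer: $-45883 - 48 \sqrt{137} \approx -46445.0$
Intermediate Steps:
$E{\left(U \right)} = U + U^{2} + U \sqrt{137}$ ($E{\left(U \right)} = \left(U^{2} + \sqrt{137} U\right) + U = \left(U^{2} + U \sqrt{137}\right) + U = U + U^{2} + U \sqrt{137}$)
$-48139 + E{\left(-86 - -38 \right)} = -48139 + \left(-86 - -38\right) \left(1 - 48 + \sqrt{137}\right) = -48139 + \left(-86 + 38\right) \left(1 + \left(-86 + 38\right) + \sqrt{137}\right) = -48139 - 48 \left(1 - 48 + \sqrt{137}\right) = -48139 - 48 \left(-47 + \sqrt{137}\right) = -48139 + \left(2256 - 48 \sqrt{137}\right) = -45883 - 48 \sqrt{137}$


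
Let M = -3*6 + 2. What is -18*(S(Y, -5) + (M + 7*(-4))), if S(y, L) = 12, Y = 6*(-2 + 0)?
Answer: 576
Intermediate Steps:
Y = -12 (Y = 6*(-2) = -12)
M = -16 (M = -18 + 2 = -16)
-18*(S(Y, -5) + (M + 7*(-4))) = -18*(12 + (-16 + 7*(-4))) = -18*(12 + (-16 - 28)) = -18*(12 - 44) = -18*(-32) = 576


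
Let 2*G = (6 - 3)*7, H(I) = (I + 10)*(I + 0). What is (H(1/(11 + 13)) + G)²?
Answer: 39551521/331776 ≈ 119.21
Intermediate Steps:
H(I) = I*(10 + I) (H(I) = (10 + I)*I = I*(10 + I))
G = 21/2 (G = ((6 - 3)*7)/2 = (3*7)/2 = (½)*21 = 21/2 ≈ 10.500)
(H(1/(11 + 13)) + G)² = ((10 + 1/(11 + 13))/(11 + 13) + 21/2)² = ((10 + 1/24)/24 + 21/2)² = ((1/24)*(241/24) + 21/2)² = (241/576 + 21/2)² = (6289/576)² = 39551521/331776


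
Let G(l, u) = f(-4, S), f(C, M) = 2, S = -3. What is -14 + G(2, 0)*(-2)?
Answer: -18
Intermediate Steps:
G(l, u) = 2
-14 + G(2, 0)*(-2) = -14 + 2*(-2) = -14 - 4 = -18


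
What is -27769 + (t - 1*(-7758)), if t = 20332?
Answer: 321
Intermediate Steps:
-27769 + (t - 1*(-7758)) = -27769 + (20332 - 1*(-7758)) = -27769 + (20332 + 7758) = -27769 + 28090 = 321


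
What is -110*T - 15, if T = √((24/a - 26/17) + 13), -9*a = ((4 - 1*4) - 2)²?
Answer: -15 - 110*I*√12291/17 ≈ -15.0 - 717.36*I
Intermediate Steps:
a = -4/9 (a = -((4 - 1*4) - 2)²/9 = -((4 - 4) - 2)²/9 = -(0 - 2)²/9 = -⅑*(-2)² = -⅑*4 = -4/9 ≈ -0.44444)
T = I*√12291/17 (T = √((24/(-4/9) - 26/17) + 13) = √((24*(-9/4) - 26*1/17) + 13) = √((-54 - 26/17) + 13) = √(-944/17 + 13) = √(-723/17) = I*√12291/17 ≈ 6.5215*I)
-110*T - 15 = -110*I*√12291/17 - 15 = -15 - 110*I*√12291/17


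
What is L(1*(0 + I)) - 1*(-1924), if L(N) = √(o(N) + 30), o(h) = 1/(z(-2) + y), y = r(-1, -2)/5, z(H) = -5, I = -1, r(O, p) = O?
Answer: 1924 + 5*√806/26 ≈ 1929.5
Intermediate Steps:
y = -⅕ (y = -1/5 = -1*⅕ = -⅕ ≈ -0.20000)
o(h) = -5/26 (o(h) = 1/(-5 - ⅕) = 1/(-26/5) = -5/26)
L(N) = 5*√806/26 (L(N) = √(-5/26 + 30) = √(775/26) = 5*√806/26)
L(1*(0 + I)) - 1*(-1924) = 5*√806/26 - 1*(-1924) = 5*√806/26 + 1924 = 1924 + 5*√806/26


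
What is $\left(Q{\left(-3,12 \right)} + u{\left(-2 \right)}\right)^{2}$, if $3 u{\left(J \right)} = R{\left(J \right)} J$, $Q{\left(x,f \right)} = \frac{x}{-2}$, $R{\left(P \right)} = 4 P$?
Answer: $\frac{1681}{36} \approx 46.694$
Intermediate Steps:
$Q{\left(x,f \right)} = - \frac{x}{2}$ ($Q{\left(x,f \right)} = x \left(- \frac{1}{2}\right) = - \frac{x}{2}$)
$u{\left(J \right)} = \frac{4 J^{2}}{3}$ ($u{\left(J \right)} = \frac{4 J J}{3} = \frac{4 J^{2}}{3}$)
$\left(Q{\left(-3,12 \right)} + u{\left(-2 \right)}\right)^{2} = \left(\left(- \frac{1}{2}\right) \left(-3\right) + \frac{4 \left(-2\right)^{2}}{3}\right)^{2} = \left(\frac{3}{2} + \frac{4}{3} \cdot 4\right)^{2} = \left(\frac{3}{2} + \frac{16}{3}\right)^{2} = \left(\frac{41}{6}\right)^{2} = \frac{1681}{36}$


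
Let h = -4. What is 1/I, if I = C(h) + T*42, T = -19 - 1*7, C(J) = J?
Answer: -1/1096 ≈ -0.00091241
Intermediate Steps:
T = -26 (T = -19 - 7 = -26)
I = -1096 (I = -4 - 26*42 = -4 - 1092 = -1096)
1/I = 1/(-1096) = -1/1096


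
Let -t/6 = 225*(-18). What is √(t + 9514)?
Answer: √33814 ≈ 183.89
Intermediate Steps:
t = 24300 (t = -1350*(-18) = -6*(-4050) = 24300)
√(t + 9514) = √(24300 + 9514) = √33814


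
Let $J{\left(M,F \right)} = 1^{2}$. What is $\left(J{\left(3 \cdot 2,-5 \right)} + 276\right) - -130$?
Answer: $407$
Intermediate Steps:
$J{\left(M,F \right)} = 1$
$\left(J{\left(3 \cdot 2,-5 \right)} + 276\right) - -130 = \left(1 + 276\right) - -130 = 277 + 130 = 407$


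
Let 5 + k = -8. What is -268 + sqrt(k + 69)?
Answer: -268 + 2*sqrt(14) ≈ -260.52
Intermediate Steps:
k = -13 (k = -5 - 8 = -13)
-268 + sqrt(k + 69) = -268 + sqrt(-13 + 69) = -268 + sqrt(56) = -268 + 2*sqrt(14)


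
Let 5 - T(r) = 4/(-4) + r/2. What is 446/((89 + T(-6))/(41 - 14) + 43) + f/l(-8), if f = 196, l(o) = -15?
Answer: -66134/18885 ≈ -3.5019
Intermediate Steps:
T(r) = 6 - r/2 (T(r) = 5 - (4/(-4) + r/2) = 5 - (4*(-¼) + r*(½)) = 5 - (-1 + r/2) = 5 + (1 - r/2) = 6 - r/2)
446/((89 + T(-6))/(41 - 14) + 43) + f/l(-8) = 446/((89 + (6 - ½*(-6)))/(41 - 14) + 43) + 196/(-15) = 446/((89 + (6 + 3))/27 + 43) + 196*(-1/15) = 446/((89 + 9)*(1/27) + 43) - 196/15 = 446/(98*(1/27) + 43) - 196/15 = 446/(98/27 + 43) - 196/15 = 446/(1259/27) - 196/15 = 446*(27/1259) - 196/15 = 12042/1259 - 196/15 = -66134/18885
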